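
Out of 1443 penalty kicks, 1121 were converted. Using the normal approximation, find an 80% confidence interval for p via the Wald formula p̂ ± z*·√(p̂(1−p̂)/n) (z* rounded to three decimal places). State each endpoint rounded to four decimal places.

Sample proportion p̂ = 1121/1443 = 0.77685.
Standard error of p̂: √(0.173352/1443) = √0.000120133 = 0.010961.
z* = 1.282 at the 80% level.
Margin of error: 1.282 × 0.010961 = 0.01405.
CI: 0.77685 ± 0.01405 = (0.7628, 0.7909).

(0.7628, 0.7909)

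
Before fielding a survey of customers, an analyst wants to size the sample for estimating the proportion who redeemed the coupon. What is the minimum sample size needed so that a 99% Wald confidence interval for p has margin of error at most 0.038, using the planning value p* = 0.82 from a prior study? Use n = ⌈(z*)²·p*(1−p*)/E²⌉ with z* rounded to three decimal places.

n = 679

z* = 2.576 at the 99% level.
p*(1−p*) = 0.82·0.18 = 0.1476.
(z*)²·p*(1−p*)/E² = 6.635776·0.1476/0.001444 = 678.283.
⌈678.283⌉ = 679.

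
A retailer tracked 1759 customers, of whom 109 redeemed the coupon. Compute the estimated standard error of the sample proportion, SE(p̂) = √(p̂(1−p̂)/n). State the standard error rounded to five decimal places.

SE = 0.00575

With x = 109 successes in n = 1759, p̂ = 0.06197.
p̂(1−p̂) = 0.06197·0.93803 = 0.058130.
SE = √(0.058130/1759) = 0.00575.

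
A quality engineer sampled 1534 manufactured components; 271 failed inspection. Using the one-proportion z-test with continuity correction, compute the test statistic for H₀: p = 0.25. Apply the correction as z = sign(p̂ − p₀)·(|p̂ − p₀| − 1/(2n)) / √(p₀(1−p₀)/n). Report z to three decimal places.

With x = 271 successes in n = 1534, p̂ = 0.17666. p̂ − p₀ = -0.073338.
1/(2n) = 0.000326.
Corrected numerator: |-0.073338| − 0.000326 = 0.073012.
Under H₀, SE = √(p₀(1−p₀)/n) = √(0.25·0.75/1534) = √0.000122229 = 0.011056.
z = −0.073012/0.011056 = -6.604.

z = -6.604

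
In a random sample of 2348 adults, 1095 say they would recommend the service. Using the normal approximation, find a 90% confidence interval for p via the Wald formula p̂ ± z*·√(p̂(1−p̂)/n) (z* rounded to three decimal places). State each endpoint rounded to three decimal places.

The sample proportion is 1095/2348 = 0.46635.
SE = √(p̂(1−p̂)/n) = √(0.248868/2348) = 0.010295.
z* = 1.645 at the 90% level.
Margin = 1.645·0.010295 = 0.01694.
So the interval runs from 0.449 to 0.483.

(0.449, 0.483)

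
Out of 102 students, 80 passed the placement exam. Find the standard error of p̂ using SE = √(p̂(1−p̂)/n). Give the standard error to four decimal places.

p̂ = 80/102 = 0.78431.
p̂(1−p̂) = 0.169168.
SE = √(0.169168/102) = 0.0407.

SE = 0.0407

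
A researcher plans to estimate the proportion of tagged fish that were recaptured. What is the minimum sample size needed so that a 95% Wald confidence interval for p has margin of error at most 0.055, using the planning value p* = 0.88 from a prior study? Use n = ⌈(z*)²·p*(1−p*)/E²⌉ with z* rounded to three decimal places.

For 95% confidence, z* = 1.960.
p*(1−p*) = 0.88·0.12 = 0.1056.
(z*)²·p*(1−p*)/E² = 3.841600·0.1056/0.003025 = 134.107.
⌈134.107⌉ = 135.

n = 135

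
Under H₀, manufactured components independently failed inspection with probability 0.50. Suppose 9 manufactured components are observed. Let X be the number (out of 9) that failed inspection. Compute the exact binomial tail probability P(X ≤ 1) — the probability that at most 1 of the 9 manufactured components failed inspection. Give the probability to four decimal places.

P = 0.0195

X ~ Binomial(n=9, p=0.50).
P(X ≤ 1) = C(9,0)·0.50^0·0.50^9 + C(9,1)·0.50^1·0.50^8.
= 0.001953 + 0.017578 = 0.0195.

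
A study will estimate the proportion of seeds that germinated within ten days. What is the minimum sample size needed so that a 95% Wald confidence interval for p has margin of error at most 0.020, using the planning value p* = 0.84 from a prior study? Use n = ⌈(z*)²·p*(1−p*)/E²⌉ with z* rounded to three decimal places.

The 95% critical value is z* = 1.960.
p*(1−p*) = 0.84·0.16 = 0.1344.
(z*)²·p*(1−p*)/E² = 3.841600·0.1344/0.000400 = 1290.778.
Rounding up, n = 1291.

n = 1291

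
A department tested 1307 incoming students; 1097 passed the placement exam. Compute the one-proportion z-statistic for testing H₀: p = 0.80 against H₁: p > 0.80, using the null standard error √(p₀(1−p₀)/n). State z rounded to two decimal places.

With x = 1097 successes in n = 1307, p̂ = 0.83933.
SE₀ = √(0.80·0.20/1307) = 0.011064.
z = (p̂ − p₀)/SE = (0.83933 − 0.80)/0.011064 = 3.55.

z = 3.55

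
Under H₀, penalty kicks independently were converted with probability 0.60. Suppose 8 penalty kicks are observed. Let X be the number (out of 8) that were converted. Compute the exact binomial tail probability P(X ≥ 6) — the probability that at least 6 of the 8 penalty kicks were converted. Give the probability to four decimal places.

X is binomial with n = 8 and p = 0.60.
P(X ≥ 6) = C(8,6)·0.60^6·0.40^2 + C(8,7)·0.60^7·0.40^1 + C(8,8)·0.60^8·0.40^0.
= 0.209019 + 0.089580 + 0.016796 = 0.3154.

P = 0.3154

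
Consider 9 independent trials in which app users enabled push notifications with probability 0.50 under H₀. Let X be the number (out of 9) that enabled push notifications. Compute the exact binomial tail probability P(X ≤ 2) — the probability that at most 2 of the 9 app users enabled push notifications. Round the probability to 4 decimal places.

P = 0.0898

X is binomial with n = 9 and p = 0.50.
P(X ≤ 2) = C(9,0)·0.50^0·0.50^9 + C(9,1)·0.50^1·0.50^8 + C(9,2)·0.50^2·0.50^7.
= 0.001953 + 0.017578 + 0.070312 = 0.0898.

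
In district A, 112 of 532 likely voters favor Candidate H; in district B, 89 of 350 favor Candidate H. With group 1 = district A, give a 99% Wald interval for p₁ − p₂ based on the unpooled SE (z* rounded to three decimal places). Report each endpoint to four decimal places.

p̂₁ = 112/532 = 0.21053, p̂₂ = 89/350 = 0.25429; p̂₁ − p̂₂ = -0.04376.
SE = √(0.000312415 + 0.000541784) = √0.000854199 = 0.029227.
For 99% confidence, z* = 2.576. Margin of error = 0.07529.
CI: -0.04376 ± 0.07529 = (-0.1190, 0.0315).

(-0.1190, 0.0315)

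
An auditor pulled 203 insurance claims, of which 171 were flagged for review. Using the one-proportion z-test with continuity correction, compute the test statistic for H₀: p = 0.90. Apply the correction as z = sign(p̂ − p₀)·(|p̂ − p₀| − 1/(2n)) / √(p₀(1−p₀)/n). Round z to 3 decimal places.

z = -2.620

p̂ = 171/203 = 0.84236. p̂ − p₀ = -0.057635.
Continuity correction 1/(2n) = 1/406 = 0.002463.
Corrected numerator: |-0.057635| − 0.002463 = 0.055172.
SE₀ = √(0.90·0.10/203) = 0.021056.
z = −0.055172/0.021056 = -2.620.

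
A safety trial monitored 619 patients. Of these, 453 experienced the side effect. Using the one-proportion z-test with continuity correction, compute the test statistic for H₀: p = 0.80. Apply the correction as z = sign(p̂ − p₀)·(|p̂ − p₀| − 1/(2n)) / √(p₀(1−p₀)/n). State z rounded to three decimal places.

z = -4.190

Sample proportion p̂ = 453/619 = 0.73183. p̂ − p₀ = -0.068174.
1/(2n) = 0.000808.
Corrected numerator: |-0.068174| − 0.000808 = 0.067366.
SE₀ = √(0.80·0.20/619) = 0.016077.
z = −0.067366/0.016077 = -4.190.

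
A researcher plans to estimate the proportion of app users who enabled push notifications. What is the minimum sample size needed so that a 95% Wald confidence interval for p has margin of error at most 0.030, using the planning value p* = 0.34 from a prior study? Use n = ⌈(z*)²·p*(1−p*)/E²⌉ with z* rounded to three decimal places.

The 95% critical value is z* = 1.960.
p*(1−p*) = 0.34·0.66 = 0.2244.
(z*)²·p*(1−p*)/E² = 3.841600·0.2244/0.000900 = 957.839.
Rounding up, n = 958.

n = 958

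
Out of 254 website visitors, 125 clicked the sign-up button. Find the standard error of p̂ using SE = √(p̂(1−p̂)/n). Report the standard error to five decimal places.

SE = 0.03137

p̂ = 125/254 = 0.49213.
p̂(1−p̂) = 0.249938.
SE = √(0.249938/254) = 0.03137.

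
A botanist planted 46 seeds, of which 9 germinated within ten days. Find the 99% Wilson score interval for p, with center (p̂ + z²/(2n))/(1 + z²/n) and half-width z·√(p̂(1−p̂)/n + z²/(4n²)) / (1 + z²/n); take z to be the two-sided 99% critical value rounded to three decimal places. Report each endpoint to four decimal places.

(0.0880, 0.3800)

p̂ = 9/46 = 0.19565; z = 2.576, so z² = 6.635776.
1 + z²/n = 1.144256.
Center = (0.19565 + 0.072128)/1.144256 = 0.23402.
Radicand: p̂(1−p̂)/n + z²/(4n²) = 0.003421139 + 0.000784000 = 0.004205139.
Half-width = 2.576·√0.004205139/1.144256 = 0.14599.
So the interval runs from 0.0880 to 0.3800.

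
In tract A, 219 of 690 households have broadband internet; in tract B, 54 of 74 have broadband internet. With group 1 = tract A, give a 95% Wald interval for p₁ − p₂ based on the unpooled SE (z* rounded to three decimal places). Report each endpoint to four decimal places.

p̂₁ = 219/690 = 0.31739, p̂₂ = 54/74 = 0.72973; p̂₁ − p̂₂ = -0.41234.
SE = √(0.000313991 + 0.002665193) = √0.002979184 = 0.054582.
For 95% confidence, z* = 1.960. Margin = 1.960·0.054582 = 0.10698.
Interval: -0.41234 ± 0.10698 → (-0.5193, -0.3054).

(-0.5193, -0.3054)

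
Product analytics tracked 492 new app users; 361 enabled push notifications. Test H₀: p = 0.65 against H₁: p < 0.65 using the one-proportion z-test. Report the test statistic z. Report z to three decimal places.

With x = 361 successes in n = 492, p̂ = 0.73374.
SE₀ = √(0.65·0.35/492) = 0.021503.
z = (0.73374 − 0.65)/0.021503 = 0.08374/0.021503 = 3.894.

z = 3.894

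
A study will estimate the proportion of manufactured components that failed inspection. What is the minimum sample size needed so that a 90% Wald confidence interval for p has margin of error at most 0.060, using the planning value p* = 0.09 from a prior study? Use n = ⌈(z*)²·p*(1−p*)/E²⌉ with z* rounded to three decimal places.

n = 62

The 90% critical value is z* = 1.645.
p*(1−p*) = 0.0819.
Required n before rounding: 2.706025 × 0.0819 / 0.060² = 61.562.
Rounding up, n = 62.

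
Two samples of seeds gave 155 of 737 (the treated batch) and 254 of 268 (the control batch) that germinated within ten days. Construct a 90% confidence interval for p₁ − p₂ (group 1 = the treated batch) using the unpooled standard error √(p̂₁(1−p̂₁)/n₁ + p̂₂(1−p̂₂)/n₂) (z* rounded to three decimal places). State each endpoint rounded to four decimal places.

(-0.7708, -0.7041)

p̂₁ = 0.21031, p̂₂ = 0.94776, so the observed difference is -0.73745.
Unpooled SE = √(p̂₁(1−p̂₁)/n₁ + p̂₂(1−p̂₂)/n₂) = √(0.000225347 + 0.000184738) = 0.020251.
z* = 1.645 at the 90% level. Margin of error = 0.03331.
Interval: -0.73745 ± 0.03331 → (-0.7708, -0.7041).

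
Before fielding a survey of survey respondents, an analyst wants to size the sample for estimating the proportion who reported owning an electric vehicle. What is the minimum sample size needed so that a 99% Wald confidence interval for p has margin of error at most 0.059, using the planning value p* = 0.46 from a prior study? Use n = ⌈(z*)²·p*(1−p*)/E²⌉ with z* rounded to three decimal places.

n = 474

The 99% critical value is z* = 2.576.
p*(1−p*) = 0.2484.
Required n before rounding: 6.635776 × 0.2484 / 0.059² = 473.521.
⌈473.521⌉ = 474.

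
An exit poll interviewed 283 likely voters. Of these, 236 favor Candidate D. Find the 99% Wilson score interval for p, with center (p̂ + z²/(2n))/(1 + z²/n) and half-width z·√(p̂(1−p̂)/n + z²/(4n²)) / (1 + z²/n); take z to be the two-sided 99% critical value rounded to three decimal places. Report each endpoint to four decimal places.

p̂ = 236/283 = 0.83392; z = 2.576, so z² = 6.635776.
Denominator 1 + z²/n = 1 + 6.635776/283 = 1.023448.
Center = (0.83392 + 0.011724)/1.023448 = 0.82627.
Radicand: p̂(1−p̂)/n + z²/(4n²) = 0.000489385 + 0.000020714 = 0.000510099.
Half-width = z·√(radicand)/denom = 2.576·0.022585/1.023448 = 0.05685.
Interval: 0.82627 ± 0.05685 → (0.7694, 0.8831).

(0.7694, 0.8831)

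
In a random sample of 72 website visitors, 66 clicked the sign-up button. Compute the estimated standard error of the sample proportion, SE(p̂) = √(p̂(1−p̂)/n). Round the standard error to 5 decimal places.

p̂ = 66/72 = 0.91667.
p̂(1−p̂) = 0.91667·0.08333 = 0.076386.
Dividing by n and taking the root: √0.001060917 = 0.03257.

SE = 0.03257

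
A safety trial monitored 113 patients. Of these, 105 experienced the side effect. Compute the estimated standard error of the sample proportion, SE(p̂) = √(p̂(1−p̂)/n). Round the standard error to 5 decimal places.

SE = 0.02413

p̂ = 105/113 = 0.92920.
p̂(1−p̂) = 0.065787.
SE = √(0.065787/113) = √0.000582186 = 0.02413.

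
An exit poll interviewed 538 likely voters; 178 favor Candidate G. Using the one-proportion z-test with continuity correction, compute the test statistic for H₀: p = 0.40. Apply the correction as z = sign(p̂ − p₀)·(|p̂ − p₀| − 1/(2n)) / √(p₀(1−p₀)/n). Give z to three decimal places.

With x = 178 successes in n = 538, p̂ = 0.33086. p̂ − p₀ = -0.069145.
Continuity correction 1/(2n) = 1/1076 = 0.000929.
Corrected numerator: |-0.069145| − 0.000929 = 0.068216.
Under H₀, SE = √(p₀(1−p₀)/n) = √(0.40·0.60/538) = √0.000446097 = 0.021121.
z = (−)0.068216/0.021121 = -3.230.

z = -3.230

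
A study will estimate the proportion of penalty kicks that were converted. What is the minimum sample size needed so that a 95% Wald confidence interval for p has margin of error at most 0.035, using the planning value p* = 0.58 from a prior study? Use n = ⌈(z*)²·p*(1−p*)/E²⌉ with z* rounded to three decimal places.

n = 764

The 95% critical value is z* = 1.960.
p*(1−p*) = 0.2436.
(z*)²·p*(1−p*)/E² = 3.841600·0.2436/0.001225 = 763.930.
⌈763.930⌉ = 764.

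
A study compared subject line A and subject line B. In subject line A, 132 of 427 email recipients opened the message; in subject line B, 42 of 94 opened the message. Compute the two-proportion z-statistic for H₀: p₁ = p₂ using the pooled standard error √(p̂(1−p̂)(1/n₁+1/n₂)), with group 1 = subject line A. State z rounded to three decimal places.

p̂₁ = 132/427 = 0.30913, p̂₂ = 42/94 = 0.44681.
Pooled p̂ = (132+42)/(427+94) = 174/521 = 0.33397.
Pooled SE = √[0.2224351·0.01298022] ≈ 0.053733.
z = -0.13768/0.053733 = -2.562.

z = -2.562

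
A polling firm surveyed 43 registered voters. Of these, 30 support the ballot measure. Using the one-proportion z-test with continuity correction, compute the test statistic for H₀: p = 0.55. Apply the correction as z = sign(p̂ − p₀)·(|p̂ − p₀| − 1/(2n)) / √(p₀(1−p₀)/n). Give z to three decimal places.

z = 1.793

The sample proportion is 30/43 = 0.69767. p̂ − p₀ = 0.147674.
Continuity correction 1/(2n) = 1/86 = 0.011628.
Corrected numerator: |0.147674| − 0.011628 = 0.136046.
Null standard error: √(0.55·0.45/43) = √0.005755814 = 0.075867.
z = +0.136046/0.075867 = 1.793.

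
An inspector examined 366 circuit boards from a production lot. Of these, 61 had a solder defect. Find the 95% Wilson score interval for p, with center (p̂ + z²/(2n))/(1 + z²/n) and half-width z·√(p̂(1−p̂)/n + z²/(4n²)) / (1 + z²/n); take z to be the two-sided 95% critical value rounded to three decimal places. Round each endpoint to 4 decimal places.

(0.1320, 0.2083)

p̂ = 61/366 = 0.16667; z = 1.960, so z² = 3.841600.
1 + z²/n = 1.010496.
Adjusted center: (0.16667 + z²/(2n))/1.010496 = 0.17013.
Radicand: p̂(1−p̂)/n + z²/(4n²) = 0.000379478 + 0.000007170 = 0.000386648.
Half-width = 1.960·√0.000386648/1.010496 = 0.03814.
CI: 0.17013 ± 0.03814 = (0.1320, 0.2083).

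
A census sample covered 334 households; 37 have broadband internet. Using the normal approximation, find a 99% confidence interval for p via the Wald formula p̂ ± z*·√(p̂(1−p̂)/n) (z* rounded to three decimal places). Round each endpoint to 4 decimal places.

p̂ = 37/334 = 0.11078.
SE = √(p̂(1−p̂)/n) = √(0.098507/334) = 0.017174.
z* = 2.576 at the 99% level.
Margin = 2.576·0.017174 = 0.04424.
Interval: 0.11078 ± 0.04424 → (0.0665, 0.1550).

(0.0665, 0.1550)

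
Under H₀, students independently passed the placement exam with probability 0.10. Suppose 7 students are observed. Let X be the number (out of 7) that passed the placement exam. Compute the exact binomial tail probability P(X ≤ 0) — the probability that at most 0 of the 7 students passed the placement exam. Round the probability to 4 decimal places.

P = 0.4783

X ~ Binomial(n=7, p=0.10).
P(X ≤ 0) = C(7,0)·0.10^0·0.90^7.
= 0.478297 = 0.4783.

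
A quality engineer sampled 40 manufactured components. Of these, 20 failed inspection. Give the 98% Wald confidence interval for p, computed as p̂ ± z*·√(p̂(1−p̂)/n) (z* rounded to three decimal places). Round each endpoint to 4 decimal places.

(0.3161, 0.6839)

With x = 20 successes in n = 40, p̂ = 0.50000.
Standard error of p̂: √(0.250000/40) = √0.006250000 = 0.079057.
For 98% confidence, z* = 2.326.
Margin = 2.326·0.079057 = 0.18389.
Interval: 0.50000 ± 0.18389 → (0.3161, 0.6839).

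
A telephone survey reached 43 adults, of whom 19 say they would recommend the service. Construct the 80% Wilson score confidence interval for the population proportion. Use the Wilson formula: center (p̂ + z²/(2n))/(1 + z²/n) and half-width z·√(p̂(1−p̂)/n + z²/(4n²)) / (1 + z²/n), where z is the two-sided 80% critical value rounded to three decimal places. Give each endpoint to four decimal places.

Here p̂ = 19/43 = 0.44186 and z = 1.282 (z² = 1.643524).
1 + z²/n = 1.038221.
Adjusted center: (0.44186 + z²/(2n))/1.038221 = 0.44400.
Radicand: p̂(1−p̂)/n + z²/(4n²) = 0.005735344 + 0.000222218 = 0.005957562.
Half-width = 1.282·√0.005957562/1.038221 = 0.09531.
Interval: 0.44400 ± 0.09531 → (0.3487, 0.5393).

(0.3487, 0.5393)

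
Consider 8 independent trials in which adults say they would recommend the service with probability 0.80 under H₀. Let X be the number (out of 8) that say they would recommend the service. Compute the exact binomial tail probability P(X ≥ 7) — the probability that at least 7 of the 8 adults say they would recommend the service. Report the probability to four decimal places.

P = 0.5033

X ~ Binomial(n=8, p=0.80).
P(X ≥ 7) = C(8,7)·0.80^7·0.20^1 + C(8,8)·0.80^8·0.20^0.
= 0.335544 + 0.167772 = 0.5033.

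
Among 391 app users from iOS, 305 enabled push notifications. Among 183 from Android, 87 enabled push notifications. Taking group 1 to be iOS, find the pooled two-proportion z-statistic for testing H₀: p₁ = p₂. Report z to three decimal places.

z = 7.309

Sample proportions: p̂₁ = 305/391 = 0.78005 and p̂₂ = 87/183 = 0.47541.
Pooled p̂ = (305+87)/(391+183) = 392/574 = 0.68293.
Pooled SE = √[0.2165378·0.00802203] ≈ 0.041678.
z = (p̂₁ − p̂₂)/SE = (0.78005 − 0.47541)/0.041678 = 0.30464/0.041678 = 7.309.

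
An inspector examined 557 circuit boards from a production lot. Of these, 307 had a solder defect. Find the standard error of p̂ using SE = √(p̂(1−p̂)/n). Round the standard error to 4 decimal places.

The sample proportion is 307/557 = 0.55117.
p̂(1−p̂) = 0.247382.
SE = √(0.247382/557) = 0.0211.

SE = 0.0211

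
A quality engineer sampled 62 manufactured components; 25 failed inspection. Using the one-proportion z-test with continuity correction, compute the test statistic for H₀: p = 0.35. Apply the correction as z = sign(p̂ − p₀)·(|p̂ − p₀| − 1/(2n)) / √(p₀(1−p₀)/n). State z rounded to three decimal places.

Sample proportion p̂ = 25/62 = 0.40323. p̂ − p₀ = 0.053226.
Continuity correction 1/(2n) = 1/124 = 0.008065.
Corrected numerator: |0.053226| − 0.008065 = 0.045161.
Null standard error: √(0.35·0.65/62) = √0.003669355 = 0.060575.
z = +0.045161/0.060575 = 0.746.

z = 0.746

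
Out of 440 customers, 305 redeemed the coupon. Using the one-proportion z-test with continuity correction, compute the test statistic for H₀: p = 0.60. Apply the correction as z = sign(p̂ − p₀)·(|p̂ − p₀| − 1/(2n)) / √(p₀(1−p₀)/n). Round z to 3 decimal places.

The sample proportion is 305/440 = 0.69318. p̂ − p₀ = 0.093182.
1/(2n) = 0.001136.
Corrected numerator: |0.093182| − 0.001136 = 0.092046.
SE₀ = √(0.60·0.40/440) = 0.023355.
z = (+)0.092046/0.023355 = 3.941.

z = 3.941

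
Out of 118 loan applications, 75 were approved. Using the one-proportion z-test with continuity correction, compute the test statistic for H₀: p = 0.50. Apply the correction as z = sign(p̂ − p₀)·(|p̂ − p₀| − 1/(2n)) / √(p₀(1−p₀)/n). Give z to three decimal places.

The sample proportion is 75/118 = 0.63559. p̂ − p₀ = 0.135593.
Continuity correction 1/(2n) = 1/236 = 0.004237.
Corrected numerator: |0.135593| − 0.004237 = 0.131356.
Under H₀, SE = √(p₀(1−p₀)/n) = √(0.50·0.50/118) = √0.002118644 = 0.046029.
z = (+)0.131356/0.046029 = 2.854.

z = 2.854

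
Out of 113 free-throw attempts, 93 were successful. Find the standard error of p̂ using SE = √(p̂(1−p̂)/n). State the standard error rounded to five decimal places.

SE = 0.03590

Sample proportion p̂ = 93/113 = 0.82301.
p̂(1−p̂) = 0.82301·0.17699 = 0.145665.
Dividing by n and taking the root: √0.001289071 = 0.03590.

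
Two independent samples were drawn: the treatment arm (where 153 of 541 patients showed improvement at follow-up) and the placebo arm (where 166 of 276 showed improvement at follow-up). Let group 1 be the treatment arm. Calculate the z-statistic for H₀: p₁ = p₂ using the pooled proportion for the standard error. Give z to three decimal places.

Sample proportions: p̂₁ = 153/541 = 0.28281 and p̂₂ = 166/276 = 0.60145.
Pooling: p̂ = 319/817 = 0.39045.
Pooled SE = √[0.2379994·0.00547162] ≈ 0.036087.
z = (p̂₁ − p̂₂)/SE = (0.28281 − 0.60145)/0.036087 = -0.31864/0.036087 = -8.830.

z = -8.830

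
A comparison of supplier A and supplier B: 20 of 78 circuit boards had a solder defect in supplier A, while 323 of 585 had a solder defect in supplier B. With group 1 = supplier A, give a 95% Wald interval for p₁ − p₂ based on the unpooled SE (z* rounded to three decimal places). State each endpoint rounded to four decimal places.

(-0.4007, -0.1908)

p̂₁ = 0.25641, p̂₂ = 0.55214, so the observed difference is -0.29573.
SE = √(0.002444411 + 0.000422704) = √0.002867115 = 0.053545.
z* = 1.960 at the 95% level. Margin = 1.960·0.053545 = 0.10495.
Interval: -0.29573 ± 0.10495 → (-0.4007, -0.1908).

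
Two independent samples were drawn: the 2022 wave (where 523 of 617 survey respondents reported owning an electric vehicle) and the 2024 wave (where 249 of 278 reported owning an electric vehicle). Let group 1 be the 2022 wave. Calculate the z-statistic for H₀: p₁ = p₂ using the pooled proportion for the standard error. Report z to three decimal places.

z = -1.931

Sample proportions: p̂₁ = 523/617 = 0.84765 and p̂₂ = 249/278 = 0.89568.
Pooling: p̂ = 772/895 = 0.86257.
SE = √[p̂(1−p̂)(1/n₁+1/n₂)] = √[0.86257·0.13743·(1/617+1/278)] ≈ 0.024871.
z = (p̂₁ − p̂₂)/SE = (0.84765 − 0.89568)/0.024871 = -0.04803/0.024871 = -1.931.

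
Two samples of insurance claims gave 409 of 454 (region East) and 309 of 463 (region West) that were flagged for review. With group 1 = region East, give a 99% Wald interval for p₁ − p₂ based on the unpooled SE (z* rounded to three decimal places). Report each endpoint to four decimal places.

(0.1665, 0.3005)

p̂₁ = 409/454 = 0.90088, p̂₂ = 309/463 = 0.66739; p̂₁ − p̂₂ = 0.23349.
SE = √(0.000196684 + 0.000479442) = √0.000676126 = 0.026002.
For 99% confidence, z* = 2.576. Margin = 2.576·0.026002 = 0.06698.
CI: 0.23349 ± 0.06698 = (0.1665, 0.3005).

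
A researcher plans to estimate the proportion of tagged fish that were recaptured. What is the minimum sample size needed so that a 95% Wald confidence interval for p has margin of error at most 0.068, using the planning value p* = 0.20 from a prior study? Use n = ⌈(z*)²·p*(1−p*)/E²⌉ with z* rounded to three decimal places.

n = 133

The 95% critical value is z* = 1.960.
p*(1−p*) = 0.20·0.80 = 0.1600.
(z*)²·p*(1−p*)/E² = 3.841600·0.1600/0.004624 = 132.927.
⌈132.927⌉ = 133.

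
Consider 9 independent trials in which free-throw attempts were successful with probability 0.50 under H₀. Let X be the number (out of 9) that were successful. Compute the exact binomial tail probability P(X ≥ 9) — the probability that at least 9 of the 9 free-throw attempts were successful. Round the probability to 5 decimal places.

X is binomial with n = 9 and p = 0.50.
P(X ≥ 9) = C(9,9)·0.50^9·0.50^0.
= 0.001953 = 0.00195.

P = 0.00195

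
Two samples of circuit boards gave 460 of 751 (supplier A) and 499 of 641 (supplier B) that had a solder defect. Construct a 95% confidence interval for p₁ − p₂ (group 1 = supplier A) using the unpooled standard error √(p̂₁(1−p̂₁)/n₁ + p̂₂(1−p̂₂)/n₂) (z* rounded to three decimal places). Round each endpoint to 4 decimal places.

(-0.2134, -0.1185)

p̂₁ = 0.61252, p̂₂ = 0.77847, so the observed difference is -0.16595.
SE = √(0.000316032 + 0.000269039) = √0.000585071 = 0.024188.
For 95% confidence, z* = 1.960. Margin of error = 0.04741.
Interval: -0.16595 ± 0.04741 → (-0.2134, -0.1185).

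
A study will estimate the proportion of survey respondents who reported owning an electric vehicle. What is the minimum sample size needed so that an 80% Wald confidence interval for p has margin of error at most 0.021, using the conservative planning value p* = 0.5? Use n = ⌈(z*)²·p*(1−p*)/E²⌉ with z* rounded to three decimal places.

n = 932

z* = 1.282 at the 80% level.
p*(1−p*) = 0.50·0.50 = 0.2500.
(z*)²·p*(1−p*)/E² = 1.643524·0.2500/0.000441 = 931.703.
Rounding up, n = 932.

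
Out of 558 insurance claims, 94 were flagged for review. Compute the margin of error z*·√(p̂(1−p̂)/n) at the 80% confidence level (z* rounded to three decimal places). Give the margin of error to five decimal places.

ME = 0.02031

p̂ = 94/558 = 0.16846.
Standard error of p̂: √(0.140080/558) = √0.000251040 = 0.015844.
For 80% confidence, z* = 1.282.
Margin of error = z*·SE = 1.282 × 0.015844 = 0.02031.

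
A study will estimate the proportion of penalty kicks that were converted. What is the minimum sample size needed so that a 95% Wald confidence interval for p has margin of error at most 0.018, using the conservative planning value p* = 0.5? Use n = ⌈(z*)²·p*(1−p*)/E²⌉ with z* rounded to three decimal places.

n = 2965

For 95% confidence, z* = 1.960.
p*(1−p*) = 0.50·0.50 = 0.2500.
(z*)²·p*(1−p*)/E² = 3.841600·0.2500/0.000324 = 2964.198.
Rounding up, n = 2965.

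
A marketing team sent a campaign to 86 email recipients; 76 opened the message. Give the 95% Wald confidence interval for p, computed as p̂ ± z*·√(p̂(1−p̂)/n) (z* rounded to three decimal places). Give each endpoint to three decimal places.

(0.816, 0.951)

With x = 76 successes in n = 86, p̂ = 0.88372.
SE = √(p̂(1−p̂)/n) = √(0.102758/86) = 0.034567.
z* = 1.960 at the 95% level.
Margin of error: 1.960 × 0.034567 = 0.06775.
CI: 0.88372 ± 0.06775 = (0.816, 0.951).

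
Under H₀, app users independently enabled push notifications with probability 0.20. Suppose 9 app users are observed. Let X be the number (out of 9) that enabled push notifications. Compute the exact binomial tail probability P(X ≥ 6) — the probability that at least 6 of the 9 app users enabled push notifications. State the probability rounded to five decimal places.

X ~ Binomial(n=9, p=0.20).
P(X ≥ 6) = C(9,6)·0.20^6·0.80^3 + C(9,7)·0.20^7·0.80^2 + C(9,8)·0.20^8·0.80^1 + C(9,9)·0.20^9·0.80^0.
= 0.002753 + 0.000295 + 0.000018 + 0.000001 = 0.00307.

P = 0.00307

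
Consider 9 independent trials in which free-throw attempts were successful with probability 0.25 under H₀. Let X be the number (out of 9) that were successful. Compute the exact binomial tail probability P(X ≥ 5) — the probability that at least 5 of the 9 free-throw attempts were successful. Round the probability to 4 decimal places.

X ~ Binomial(n=9, p=0.25).
P(X ≥ 5) = Σ_{j=5}^{9} C(9,j)·0.25^j·0.75^{9−j}.
= 0.038933 + 0.008652 + 0.001236 + 0.000103 + 0.000004 = 0.0489.

P = 0.0489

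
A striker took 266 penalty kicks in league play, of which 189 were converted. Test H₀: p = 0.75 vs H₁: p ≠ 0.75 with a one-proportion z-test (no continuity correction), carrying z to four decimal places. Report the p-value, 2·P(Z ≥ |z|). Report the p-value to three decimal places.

Sample proportion p̂ = 189/266 = 0.71053.
SE₀ = √(0.75·0.25/266) = 0.026550.
Test statistic (full precision, shown to 4 dp): z = (189/266 − 0.75)/SE₀ ≈ -1.4868.
p-value = 2·P(Z ≥ |z|) with z = -1.4868 → 0.137.

p-value = 0.137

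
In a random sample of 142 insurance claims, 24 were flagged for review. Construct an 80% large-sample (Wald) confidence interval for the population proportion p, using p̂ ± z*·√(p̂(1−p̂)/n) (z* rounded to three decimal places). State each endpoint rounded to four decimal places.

The sample proportion is 24/142 = 0.16901.
SE = √(p̂(1−p̂)/n) = √(0.140448/142) = 0.031450.
For 80% confidence, z* = 1.282.
Margin = 1.282·0.031450 = 0.04032.
So the interval runs from 0.1287 to 0.2093.

(0.1287, 0.2093)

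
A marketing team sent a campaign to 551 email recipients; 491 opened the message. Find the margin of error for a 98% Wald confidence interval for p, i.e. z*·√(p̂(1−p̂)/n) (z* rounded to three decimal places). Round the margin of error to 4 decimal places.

With x = 491 successes in n = 551, p̂ = 0.89111.
SE = √(p̂(1−p̂)/n) = √(0.097035/551) = 0.013271.
z* = 2.326 at the 98% level.
So ME = 0.0309.

ME = 0.0309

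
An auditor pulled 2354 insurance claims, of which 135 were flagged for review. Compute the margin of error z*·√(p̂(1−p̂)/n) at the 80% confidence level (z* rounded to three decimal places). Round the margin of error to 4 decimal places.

The sample proportion is 135/2354 = 0.05735.
SE(p̂) = √(0.05735·0.94265/2354) = 0.004792.
z* = 1.282 at the 80% level.
ME = 1.282·0.004792 = 0.0061.

ME = 0.0061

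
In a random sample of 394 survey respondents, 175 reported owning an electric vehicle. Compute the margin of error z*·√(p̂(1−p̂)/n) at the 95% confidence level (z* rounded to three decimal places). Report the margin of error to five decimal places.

The sample proportion is 175/394 = 0.44416.
SE = √(p̂(1−p̂)/n) = √(0.246882/394) = 0.025032.
The 95% critical value is z* = 1.960.
ME = 1.960·0.025032 = 0.04906.

ME = 0.04906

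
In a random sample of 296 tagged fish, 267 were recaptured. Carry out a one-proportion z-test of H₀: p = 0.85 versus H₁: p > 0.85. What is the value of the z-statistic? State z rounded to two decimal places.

z = 2.51

Sample proportion p̂ = 267/296 = 0.90203.
SE₀ = √(0.85·0.15/296) = 0.020754.
z = (0.90203 − 0.85)/0.020754 = 0.05203/0.020754 = 2.51.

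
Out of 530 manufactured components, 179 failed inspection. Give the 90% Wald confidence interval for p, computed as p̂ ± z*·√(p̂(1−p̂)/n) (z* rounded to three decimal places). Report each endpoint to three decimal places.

p̂ = 179/530 = 0.33774.
SE(p̂) = √(0.33774·0.66226/530) = 0.020543.
For 90% confidence, z* = 1.645.
Margin = 1.645·0.020543 = 0.03379.
Interval: 0.33774 ± 0.03379 → (0.304, 0.372).

(0.304, 0.372)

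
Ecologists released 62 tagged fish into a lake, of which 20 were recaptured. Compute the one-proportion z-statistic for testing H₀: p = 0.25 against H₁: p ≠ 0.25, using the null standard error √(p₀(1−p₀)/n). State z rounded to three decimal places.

z = 1.320

The sample proportion is 20/62 = 0.32258.
SE₀ = √(0.25·0.75/62) = 0.054993.
z = (0.32258 − 0.25)/0.054993 = 0.07258/0.054993 = 1.320.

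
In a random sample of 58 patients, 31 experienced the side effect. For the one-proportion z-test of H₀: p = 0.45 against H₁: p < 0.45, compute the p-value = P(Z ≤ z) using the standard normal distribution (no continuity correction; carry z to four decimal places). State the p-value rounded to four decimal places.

The sample proportion is 31/58 = 0.53448.
SE₀ = √(0.45·0.55/58) = 0.065324.
z = (p̂ − p₀)/SE = (31/58 − 0.45)/0.065324 ≈ 1.2933.
p-value = P(Z ≤ z) with z = 1.2933 → 0.9020.

p-value = 0.9020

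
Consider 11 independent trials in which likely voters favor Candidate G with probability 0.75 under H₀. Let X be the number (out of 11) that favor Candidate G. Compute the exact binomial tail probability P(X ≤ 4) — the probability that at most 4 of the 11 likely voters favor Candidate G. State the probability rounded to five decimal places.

P = 0.00756

X ~ Binomial(n=11, p=0.75).
P(X ≤ 4) = Σ_{j=0}^{4} C(11,j)·0.75^j·0.25^{11−j}.
= 0.000000 + 0.000008 + 0.000118 + 0.001062 + 0.006373 = 0.00756.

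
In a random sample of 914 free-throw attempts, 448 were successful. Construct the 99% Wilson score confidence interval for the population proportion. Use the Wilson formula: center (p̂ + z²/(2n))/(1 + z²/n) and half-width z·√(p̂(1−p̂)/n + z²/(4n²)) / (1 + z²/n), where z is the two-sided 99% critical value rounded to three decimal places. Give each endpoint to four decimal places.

p̂ = 448/914 = 0.49015; z = 2.576, so z² = 6.635776.
1 + z²/n = 1.007260.
Center = (0.49015 + 0.003630)/1.007260 = 0.49022.
Radicand: p̂(1−p̂)/n + z²/(4n²) = 0.000273417 + 0.000001986 = 0.000275403.
Half-width = z·√(radicand)/denom = 2.576·0.016595/1.007260 = 0.04244.
So the interval runs from 0.4478 to 0.5327.

(0.4478, 0.5327)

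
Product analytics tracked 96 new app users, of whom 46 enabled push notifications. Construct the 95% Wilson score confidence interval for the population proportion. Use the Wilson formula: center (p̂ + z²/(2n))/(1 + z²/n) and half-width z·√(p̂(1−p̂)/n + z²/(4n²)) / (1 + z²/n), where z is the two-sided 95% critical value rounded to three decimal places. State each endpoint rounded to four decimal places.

(0.3820, 0.5780)

p̂ = 46/96 = 0.47917; z = 1.960, so z² = 3.841600.
Denominator 1 + z²/n = 1 + 3.841600/96 = 1.040017.
Adjusted center: (0.47917 + z²/(2n))/1.040017 = 0.47997.
Radicand: p̂(1−p̂)/n + z²/(4n²) = 0.002599646 + 0.000104210 = 0.002703856.
Half-width = 1.960·√0.002703856/1.040017 = 0.09800.
So the interval runs from 0.3820 to 0.5780.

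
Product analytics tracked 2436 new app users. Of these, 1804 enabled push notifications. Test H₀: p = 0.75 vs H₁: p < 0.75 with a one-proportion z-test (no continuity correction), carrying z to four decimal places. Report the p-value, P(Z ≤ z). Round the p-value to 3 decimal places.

p-value = 0.141

The sample proportion is 1804/2436 = 0.74056.
SE₀ = √(0.75·0.25/2436) = 0.008773.
z = (p̂ − p₀)/SE = (1804/2436 − 0.75)/0.008773 ≈ -1.0762.
p-value = P(Z ≤ z) with z = -1.0762 → 0.141.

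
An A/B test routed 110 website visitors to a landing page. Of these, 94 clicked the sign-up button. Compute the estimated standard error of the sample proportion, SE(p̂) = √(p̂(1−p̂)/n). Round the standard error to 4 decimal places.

SE = 0.0336

p̂ = 94/110 = 0.85455.
p̂(1−p̂) = 0.85455·0.14545 = 0.124294.
SE = √(0.124294/110) = √0.001129945 = 0.0336.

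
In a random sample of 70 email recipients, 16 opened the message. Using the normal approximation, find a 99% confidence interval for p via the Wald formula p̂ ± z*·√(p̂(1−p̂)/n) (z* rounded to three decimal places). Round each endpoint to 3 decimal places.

(0.099, 0.358)

Sample proportion p̂ = 16/70 = 0.22857.
SE = √(p̂(1−p̂)/n) = √(0.176327/70) = 0.050189.
For 99% confidence, z* = 2.576.
Margin = 2.576·0.050189 = 0.12929.
So the interval runs from 0.099 to 0.358.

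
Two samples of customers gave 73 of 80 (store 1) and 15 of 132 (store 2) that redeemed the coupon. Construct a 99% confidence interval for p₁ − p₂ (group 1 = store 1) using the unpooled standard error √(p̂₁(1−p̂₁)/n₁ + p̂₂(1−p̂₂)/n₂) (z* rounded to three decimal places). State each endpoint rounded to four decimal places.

p̂₁ = 0.91250, p̂₂ = 0.11364, so the observed difference is 0.79886.
Unpooled SE = √(p̂₁(1−p̂₁)/n₁ + p̂₂(1−p̂₂)/n₂) = √(0.000998047 + 0.000763054) = 0.041965.
The 99% critical value is z* = 2.576. Margin = 2.576·0.041965 = 0.10810.
So the interval runs from 0.6908 to 0.9070.

(0.6908, 0.9070)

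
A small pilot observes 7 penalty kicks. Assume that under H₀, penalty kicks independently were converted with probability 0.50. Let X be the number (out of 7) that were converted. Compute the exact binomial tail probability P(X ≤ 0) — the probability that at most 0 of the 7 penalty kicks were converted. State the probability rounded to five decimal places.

X is binomial with n = 7 and p = 0.50.
P(X ≤ 0) = C(7,0)·0.50^0·0.50^7.
= 0.007812 = 0.00781.

P = 0.00781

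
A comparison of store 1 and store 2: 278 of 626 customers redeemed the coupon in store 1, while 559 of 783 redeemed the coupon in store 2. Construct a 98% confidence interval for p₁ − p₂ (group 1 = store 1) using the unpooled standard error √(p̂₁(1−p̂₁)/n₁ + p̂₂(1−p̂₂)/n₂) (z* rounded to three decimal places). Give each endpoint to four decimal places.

(-0.3294, -0.2103)

p̂₁ = 278/626 = 0.44409, p̂₂ = 559/783 = 0.71392; p̂₁ − p̂₂ = -0.26983.
SE = √(0.000394367 + 0.000260840) = √0.000655207 = 0.025597.
z* = 2.326 at the 98% level. Margin of error = 0.05954.
Interval: -0.26983 ± 0.05954 → (-0.3294, -0.2103).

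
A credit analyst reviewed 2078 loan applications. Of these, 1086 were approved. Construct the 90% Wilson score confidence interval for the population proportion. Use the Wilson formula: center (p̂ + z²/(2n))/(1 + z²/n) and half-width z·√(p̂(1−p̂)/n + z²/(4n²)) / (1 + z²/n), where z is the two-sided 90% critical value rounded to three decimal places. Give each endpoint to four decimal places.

(0.5046, 0.5406)

p̂ = 1086/2078 = 0.52262; z = 1.645, so z² = 2.706025.
Denominator 1 + z²/n = 1 + 2.706025/2078 = 1.001302.
Center = (0.52262 + 0.000651)/1.001302 = 0.52259.
Radicand: p̂(1−p̂)/n + z²/(4n²) = 0.000120062 + 0.000000157 = 0.000120219.
Half-width = z·√(radicand)/denom = 1.645·0.010964/1.001302 = 0.01801.
Interval: 0.52259 ± 0.01801 → (0.5046, 0.5406).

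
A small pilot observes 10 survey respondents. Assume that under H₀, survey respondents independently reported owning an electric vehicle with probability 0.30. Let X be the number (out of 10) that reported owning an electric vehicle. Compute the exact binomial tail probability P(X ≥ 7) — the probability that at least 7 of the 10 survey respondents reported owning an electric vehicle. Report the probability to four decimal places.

P = 0.0106

X is binomial with n = 10 and p = 0.30.
P(X ≥ 7) = C(10,7)·0.30^7·0.70^3 + C(10,8)·0.30^8·0.70^2 + C(10,9)·0.30^9·0.70^1 + C(10,10)·0.30^10·0.70^0.
= 0.009002 + 0.001447 + 0.000138 + 0.000006 = 0.0106.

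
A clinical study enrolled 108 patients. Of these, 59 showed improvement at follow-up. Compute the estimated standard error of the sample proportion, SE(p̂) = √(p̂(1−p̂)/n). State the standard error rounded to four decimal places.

p̂ = 59/108 = 0.54630.
p̂(1−p̂) = 0.247856.
Dividing by n and taking the root: √0.002294963 = 0.0479.

SE = 0.0479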